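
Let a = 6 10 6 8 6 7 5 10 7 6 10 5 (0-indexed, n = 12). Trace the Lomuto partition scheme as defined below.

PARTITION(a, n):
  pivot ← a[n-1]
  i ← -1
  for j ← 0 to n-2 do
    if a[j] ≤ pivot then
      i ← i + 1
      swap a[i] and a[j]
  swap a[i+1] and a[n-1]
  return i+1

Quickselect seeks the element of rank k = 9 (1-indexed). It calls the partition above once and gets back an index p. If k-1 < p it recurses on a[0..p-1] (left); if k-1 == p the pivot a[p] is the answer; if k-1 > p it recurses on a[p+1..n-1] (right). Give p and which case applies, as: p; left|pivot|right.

pivot = a[11] = 5; i = -1
j=0: a[0]=6 > 5 → no swap
j=1: a[1]=10 > 5 → no swap
j=2: a[2]=6 > 5 → no swap
j=3: a[3]=8 > 5 → no swap
j=4: a[4]=6 > 5 → no swap
j=5: a[5]=7 > 5 → no swap
j=6: a[6]=5 ≤ 5 → i=0, swap a[0],a[6] → 5 10 6 8 6 7 6 10 7 6 10 5
j=7: a[7]=10 > 5 → no swap
j=8: a[8]=7 > 5 → no swap
j=9: a[9]=6 > 5 → no swap
j=10: a[10]=10 > 5 → no swap
final swap a[1],a[11] → 5 5 6 8 6 7 6 10 7 6 10 10; return 1
p = 1; k-1 = 8 > 1 ⇒ right

1; right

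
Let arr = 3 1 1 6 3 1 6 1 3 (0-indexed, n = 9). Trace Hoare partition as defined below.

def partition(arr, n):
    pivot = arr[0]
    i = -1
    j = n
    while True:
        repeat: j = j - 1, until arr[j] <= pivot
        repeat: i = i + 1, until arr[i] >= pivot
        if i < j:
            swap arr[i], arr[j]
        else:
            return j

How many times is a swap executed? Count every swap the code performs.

pivot=3
j stops at 8 (3), i stops at 0 (3); swap ⇒ 3 1 1 6 3 1 6 1 3
j stops at 7 (1), i stops at 3 (6); swap ⇒ 3 1 1 1 3 1 6 6 3
j stops at 5 (1), i stops at 4 (3); swap ⇒ 3 1 1 1 1 3 6 6 3
j stops at 4, i stops at 5; i≥j ⇒ return 4. arr=3 1 1 1 1 3 6 6 3

3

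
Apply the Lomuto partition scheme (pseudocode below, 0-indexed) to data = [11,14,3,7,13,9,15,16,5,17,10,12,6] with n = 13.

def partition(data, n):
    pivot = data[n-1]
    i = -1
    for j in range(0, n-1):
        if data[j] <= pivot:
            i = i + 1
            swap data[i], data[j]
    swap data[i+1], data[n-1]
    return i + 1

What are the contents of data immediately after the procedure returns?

pivot = data[12] = 6; i = -1
j=0: data[0]=11 > 6 → no swap
j=1: data[1]=14 > 6 → no swap
j=2: data[2]=3 ≤ 6 → i=0, swap data[0],data[2] → [3,14,11,7,13,9,15,16,5,17,10,12,6]
j=3: data[3]=7 > 6 → no swap
j=4: data[4]=13 > 6 → no swap
j=5: data[5]=9 > 6 → no swap
j=6: data[6]=15 > 6 → no swap
j=7: data[7]=16 > 6 → no swap
j=8: data[8]=5 ≤ 6 → i=1, swap data[1],data[8] → [3,5,11,7,13,9,15,16,14,17,10,12,6]
j=9: data[9]=17 > 6 → no swap
j=10: data[10]=10 > 6 → no swap
j=11: data[11]=12 > 6 → no swap
final swap data[2],data[12] → [3,5,6,7,13,9,15,16,14,17,10,12,11]; return 2

[3,5,6,7,13,9,15,16,14,17,10,12,11]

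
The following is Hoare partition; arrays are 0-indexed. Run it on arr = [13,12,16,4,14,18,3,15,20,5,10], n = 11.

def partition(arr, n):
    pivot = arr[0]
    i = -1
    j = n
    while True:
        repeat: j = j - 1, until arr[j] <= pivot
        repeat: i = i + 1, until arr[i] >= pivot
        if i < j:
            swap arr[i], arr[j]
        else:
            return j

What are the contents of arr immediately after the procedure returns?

[10,12,5,4,3,18,14,15,20,16,13]

pivot = arr[0] = 13; i = -1, j = 11
j→10 (arr[10]=10≤13), i→0 (arr[0]=13≥13); i<j, swap → [10,12,16,4,14,18,3,15,20,5,13]
j→9 (arr[9]=5≤13), i→2 (arr[2]=16≥13); i<j, swap → [10,12,5,4,14,18,3,15,20,16,13]
j→6 (arr[6]=3≤13), i→4 (arr[4]=14≥13); i<j, swap → [10,12,5,4,3,18,14,15,20,16,13]
j→4, i→5; i≥j, return j=4. arr = [10,12,5,4,3,18,14,15,20,16,13]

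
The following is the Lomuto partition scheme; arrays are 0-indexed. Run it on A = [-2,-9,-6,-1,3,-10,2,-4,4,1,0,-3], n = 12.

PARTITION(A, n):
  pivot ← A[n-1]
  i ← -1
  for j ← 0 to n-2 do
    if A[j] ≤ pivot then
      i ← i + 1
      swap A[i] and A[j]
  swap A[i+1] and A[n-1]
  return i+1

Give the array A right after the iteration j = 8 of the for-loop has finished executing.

pivot = A[11] = -3; i = -1
j=0: A[0]=-2 > -3 → no swap
j=1: A[1]=-9 ≤ -3 → i=0, swap A[0],A[1] → [-9,-2,-6,-1,3,-10,2,-4,4,1,0,-3]
j=2: A[2]=-6 ≤ -3 → i=1, swap A[1],A[2] → [-9,-6,-2,-1,3,-10,2,-4,4,1,0,-3]
j=3: A[3]=-1 > -3 → no swap
j=4: A[4]=3 > -3 → no swap
j=5: A[5]=-10 ≤ -3 → i=2, swap A[2],A[5] → [-9,-6,-10,-1,3,-2,2,-4,4,1,0,-3]
j=6: A[6]=2 > -3 → no swap
j=7: A[7]=-4 ≤ -3 → i=3, swap A[3],A[7] → [-9,-6,-10,-4,3,-2,2,-1,4,1,0,-3]
j=8: A[8]=4 > -3 → no swap
(after j=8) A = [-9,-6,-10,-4,3,-2,2,-1,4,1,0,-3]

[-9,-6,-10,-4,3,-2,2,-1,4,1,0,-3]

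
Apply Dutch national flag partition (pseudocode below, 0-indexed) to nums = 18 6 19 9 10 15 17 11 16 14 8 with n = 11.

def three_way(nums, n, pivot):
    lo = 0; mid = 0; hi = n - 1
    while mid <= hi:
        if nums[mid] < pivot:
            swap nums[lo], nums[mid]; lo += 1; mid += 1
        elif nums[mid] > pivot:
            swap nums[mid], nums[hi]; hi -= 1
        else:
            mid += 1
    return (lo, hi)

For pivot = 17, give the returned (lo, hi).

lo=0 mid=0 hi=10
18>17: swap(0,10), hi=9 ⇒ 8 6 19 9 10 15 17 11 16 14 18
8<17: swap(0,0), lo=1 mid=1 ⇒ 8 6 19 9 10 15 17 11 16 14 18
6<17: swap(1,1), lo=2 mid=2 ⇒ 8 6 19 9 10 15 17 11 16 14 18
19>17: swap(2,9), hi=8 ⇒ 8 6 14 9 10 15 17 11 16 19 18
14<17: swap(2,2), lo=3 mid=3 ⇒ 8 6 14 9 10 15 17 11 16 19 18
9<17: swap(3,3), lo=4 mid=4 ⇒ 8 6 14 9 10 15 17 11 16 19 18
10<17: swap(4,4), lo=5 mid=5 ⇒ 8 6 14 9 10 15 17 11 16 19 18
15<17: swap(5,5), lo=6 mid=6 ⇒ 8 6 14 9 10 15 17 11 16 19 18
17=17: mid=7
11<17: swap(6,7), lo=7 mid=8 ⇒ 8 6 14 9 10 15 11 17 16 19 18
16<17: swap(7,8), lo=8 mid=9 ⇒ 8 6 14 9 10 15 11 16 17 19 18
done. lo=8 hi=8; nums=8 6 14 9 10 15 11 16 17 19 18

(8, 8)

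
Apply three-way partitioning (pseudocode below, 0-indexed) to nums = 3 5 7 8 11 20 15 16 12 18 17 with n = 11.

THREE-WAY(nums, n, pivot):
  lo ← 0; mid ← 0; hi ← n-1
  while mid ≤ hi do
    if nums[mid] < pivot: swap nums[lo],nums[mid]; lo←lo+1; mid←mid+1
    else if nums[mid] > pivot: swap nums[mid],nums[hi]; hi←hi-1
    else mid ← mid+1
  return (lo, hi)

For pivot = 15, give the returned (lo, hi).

lo=0 mid=0 hi=10
3<15: swap(0,0), lo=1 mid=1 ⇒ 3 5 7 8 11 20 15 16 12 18 17
5<15: swap(1,1), lo=2 mid=2 ⇒ 3 5 7 8 11 20 15 16 12 18 17
7<15: swap(2,2), lo=3 mid=3 ⇒ 3 5 7 8 11 20 15 16 12 18 17
8<15: swap(3,3), lo=4 mid=4 ⇒ 3 5 7 8 11 20 15 16 12 18 17
11<15: swap(4,4), lo=5 mid=5 ⇒ 3 5 7 8 11 20 15 16 12 18 17
20>15: swap(5,10), hi=9 ⇒ 3 5 7 8 11 17 15 16 12 18 20
17>15: swap(5,9), hi=8 ⇒ 3 5 7 8 11 18 15 16 12 17 20
18>15: swap(5,8), hi=7 ⇒ 3 5 7 8 11 12 15 16 18 17 20
12<15: swap(5,5), lo=6 mid=6 ⇒ 3 5 7 8 11 12 15 16 18 17 20
15=15: mid=7
16>15: swap(7,7), hi=6 ⇒ 3 5 7 8 11 12 15 16 18 17 20
done. lo=6 hi=6; nums=3 5 7 8 11 12 15 16 18 17 20

(6, 6)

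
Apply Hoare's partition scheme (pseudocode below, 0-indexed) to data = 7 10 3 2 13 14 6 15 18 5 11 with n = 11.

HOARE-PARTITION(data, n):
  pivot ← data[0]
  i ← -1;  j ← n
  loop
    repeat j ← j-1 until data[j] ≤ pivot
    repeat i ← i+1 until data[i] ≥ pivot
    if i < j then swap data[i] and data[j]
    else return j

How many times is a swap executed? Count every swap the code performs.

pivot = data[0] = 7; i = -1, j = 11
j→9 (data[9]=5≤7), i→0 (data[0]=7≥7); i<j, swap → 5 10 3 2 13 14 6 15 18 7 11
j→6 (data[6]=6≤7), i→1 (data[1]=10≥7); i<j, swap → 5 6 3 2 13 14 10 15 18 7 11
j→3, i→4; i≥j, return j=3. data = 5 6 3 2 13 14 10 15 18 7 11

2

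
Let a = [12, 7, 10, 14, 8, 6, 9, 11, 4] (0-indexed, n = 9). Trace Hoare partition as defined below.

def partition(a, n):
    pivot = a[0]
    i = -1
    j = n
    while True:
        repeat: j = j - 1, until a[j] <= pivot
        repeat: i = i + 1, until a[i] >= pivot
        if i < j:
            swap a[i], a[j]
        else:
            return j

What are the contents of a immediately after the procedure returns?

[4, 7, 10, 11, 8, 6, 9, 14, 12]

pivot = a[0] = 12; i = -1, j = 9
j→8 (a[8]=4≤12), i→0 (a[0]=12≥12); i<j, swap → [4, 7, 10, 14, 8, 6, 9, 11, 12]
j→7 (a[7]=11≤12), i→3 (a[3]=14≥12); i<j, swap → [4, 7, 10, 11, 8, 6, 9, 14, 12]
j→6, i→7; i≥j, return j=6. a = [4, 7, 10, 11, 8, 6, 9, 14, 12]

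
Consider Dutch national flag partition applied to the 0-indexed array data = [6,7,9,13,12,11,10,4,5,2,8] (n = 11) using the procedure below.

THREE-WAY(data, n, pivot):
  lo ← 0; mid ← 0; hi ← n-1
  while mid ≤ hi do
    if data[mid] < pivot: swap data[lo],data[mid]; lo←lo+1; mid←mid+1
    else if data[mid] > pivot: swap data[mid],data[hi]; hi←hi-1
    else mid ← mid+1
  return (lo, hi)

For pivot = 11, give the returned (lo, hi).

lo=0 mid=0 hi=10
6<11: swap(0,0), lo=1 mid=1 ⇒ [6,7,9,13,12,11,10,4,5,2,8]
7<11: swap(1,1), lo=2 mid=2 ⇒ [6,7,9,13,12,11,10,4,5,2,8]
9<11: swap(2,2), lo=3 mid=3 ⇒ [6,7,9,13,12,11,10,4,5,2,8]
13>11: swap(3,10), hi=9 ⇒ [6,7,9,8,12,11,10,4,5,2,13]
8<11: swap(3,3), lo=4 mid=4 ⇒ [6,7,9,8,12,11,10,4,5,2,13]
12>11: swap(4,9), hi=8 ⇒ [6,7,9,8,2,11,10,4,5,12,13]
2<11: swap(4,4), lo=5 mid=5 ⇒ [6,7,9,8,2,11,10,4,5,12,13]
11=11: mid=6
10<11: swap(5,6), lo=6 mid=7 ⇒ [6,7,9,8,2,10,11,4,5,12,13]
4<11: swap(6,7), lo=7 mid=8 ⇒ [6,7,9,8,2,10,4,11,5,12,13]
5<11: swap(7,8), lo=8 mid=9 ⇒ [6,7,9,8,2,10,4,5,11,12,13]
done. lo=8 hi=8; data=[6,7,9,8,2,10,4,5,11,12,13]

(8, 8)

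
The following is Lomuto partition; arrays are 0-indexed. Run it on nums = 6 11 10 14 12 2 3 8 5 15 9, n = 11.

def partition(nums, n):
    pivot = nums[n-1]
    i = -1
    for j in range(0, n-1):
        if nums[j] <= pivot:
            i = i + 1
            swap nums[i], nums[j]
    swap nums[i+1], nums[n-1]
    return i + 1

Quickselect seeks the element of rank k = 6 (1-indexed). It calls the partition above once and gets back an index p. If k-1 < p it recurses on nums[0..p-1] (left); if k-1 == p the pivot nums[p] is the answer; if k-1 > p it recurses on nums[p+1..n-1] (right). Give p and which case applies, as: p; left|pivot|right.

pivot=9, i=-1
j=0: 6≤9, i=0, swap(0,0) ⇒ 6 11 10 14 12 2 3 8 5 15 9
j=1: 11>9, skip
j=2: 10>9, skip
j=3: 14>9, skip
j=4: 12>9, skip
j=5: 2≤9, i=1, swap(1,5) ⇒ 6 2 10 14 12 11 3 8 5 15 9
j=6: 3≤9, i=2, swap(2,6) ⇒ 6 2 3 14 12 11 10 8 5 15 9
j=7: 8≤9, i=3, swap(3,7) ⇒ 6 2 3 8 12 11 10 14 5 15 9
j=8: 5≤9, i=4, swap(4,8) ⇒ 6 2 3 8 5 11 10 14 12 15 9
j=9: 15>9, skip
swap(5,10) ⇒ 6 2 3 8 5 9 10 14 12 15 11; return 5
p = 5; k-1 = 5 == 5 ⇒ pivot

5; pivot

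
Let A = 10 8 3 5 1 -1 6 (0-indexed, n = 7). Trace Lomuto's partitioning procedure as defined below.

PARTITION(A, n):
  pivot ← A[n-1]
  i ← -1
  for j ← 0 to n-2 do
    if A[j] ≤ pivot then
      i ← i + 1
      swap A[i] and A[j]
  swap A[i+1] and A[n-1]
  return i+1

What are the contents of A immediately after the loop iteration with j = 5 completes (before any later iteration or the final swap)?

pivot = A[6] = 6; i = -1
j=0: A[0]=10 > 6 → no swap
j=1: A[1]=8 > 6 → no swap
j=2: A[2]=3 ≤ 6 → i=0, swap A[0],A[2] → 3 8 10 5 1 -1 6
j=3: A[3]=5 ≤ 6 → i=1, swap A[1],A[3] → 3 5 10 8 1 -1 6
j=4: A[4]=1 ≤ 6 → i=2, swap A[2],A[4] → 3 5 1 8 10 -1 6
j=5: A[5]=-1 ≤ 6 → i=3, swap A[3],A[5] → 3 5 1 -1 10 8 6
(after j=5) A = 3 5 1 -1 10 8 6

3 5 1 -1 10 8 6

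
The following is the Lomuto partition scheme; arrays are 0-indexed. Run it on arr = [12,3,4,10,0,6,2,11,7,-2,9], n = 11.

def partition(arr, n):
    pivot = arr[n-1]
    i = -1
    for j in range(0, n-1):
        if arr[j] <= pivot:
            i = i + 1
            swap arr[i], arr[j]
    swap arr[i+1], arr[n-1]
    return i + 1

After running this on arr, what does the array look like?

pivot = arr[10] = 9; i = -1
j=0: arr[0]=12 > 9 → no swap
j=1: arr[1]=3 ≤ 9 → i=0, swap arr[0],arr[1] → [3,12,4,10,0,6,2,11,7,-2,9]
j=2: arr[2]=4 ≤ 9 → i=1, swap arr[1],arr[2] → [3,4,12,10,0,6,2,11,7,-2,9]
j=3: arr[3]=10 > 9 → no swap
j=4: arr[4]=0 ≤ 9 → i=2, swap arr[2],arr[4] → [3,4,0,10,12,6,2,11,7,-2,9]
j=5: arr[5]=6 ≤ 9 → i=3, swap arr[3],arr[5] → [3,4,0,6,12,10,2,11,7,-2,9]
j=6: arr[6]=2 ≤ 9 → i=4, swap arr[4],arr[6] → [3,4,0,6,2,10,12,11,7,-2,9]
j=7: arr[7]=11 > 9 → no swap
j=8: arr[8]=7 ≤ 9 → i=5, swap arr[5],arr[8] → [3,4,0,6,2,7,12,11,10,-2,9]
j=9: arr[9]=-2 ≤ 9 → i=6, swap arr[6],arr[9] → [3,4,0,6,2,7,-2,11,10,12,9]
final swap arr[7],arr[10] → [3,4,0,6,2,7,-2,9,10,12,11]; return 7

[3,4,0,6,2,7,-2,9,10,12,11]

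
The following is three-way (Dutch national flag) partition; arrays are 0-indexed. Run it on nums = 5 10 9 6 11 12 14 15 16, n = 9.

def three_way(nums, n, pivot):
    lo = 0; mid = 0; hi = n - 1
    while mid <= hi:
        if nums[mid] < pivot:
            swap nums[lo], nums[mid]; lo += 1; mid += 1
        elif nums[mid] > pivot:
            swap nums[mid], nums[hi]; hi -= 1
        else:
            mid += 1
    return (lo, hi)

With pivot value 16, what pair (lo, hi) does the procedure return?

lo=0 mid=0 hi=8
5<16: swap(0,0), lo=1 mid=1 ⇒ 5 10 9 6 11 12 14 15 16
10<16: swap(1,1), lo=2 mid=2 ⇒ 5 10 9 6 11 12 14 15 16
9<16: swap(2,2), lo=3 mid=3 ⇒ 5 10 9 6 11 12 14 15 16
6<16: swap(3,3), lo=4 mid=4 ⇒ 5 10 9 6 11 12 14 15 16
11<16: swap(4,4), lo=5 mid=5 ⇒ 5 10 9 6 11 12 14 15 16
12<16: swap(5,5), lo=6 mid=6 ⇒ 5 10 9 6 11 12 14 15 16
14<16: swap(6,6), lo=7 mid=7 ⇒ 5 10 9 6 11 12 14 15 16
15<16: swap(7,7), lo=8 mid=8 ⇒ 5 10 9 6 11 12 14 15 16
16=16: mid=9
done. lo=8 hi=8; nums=5 10 9 6 11 12 14 15 16

(8, 8)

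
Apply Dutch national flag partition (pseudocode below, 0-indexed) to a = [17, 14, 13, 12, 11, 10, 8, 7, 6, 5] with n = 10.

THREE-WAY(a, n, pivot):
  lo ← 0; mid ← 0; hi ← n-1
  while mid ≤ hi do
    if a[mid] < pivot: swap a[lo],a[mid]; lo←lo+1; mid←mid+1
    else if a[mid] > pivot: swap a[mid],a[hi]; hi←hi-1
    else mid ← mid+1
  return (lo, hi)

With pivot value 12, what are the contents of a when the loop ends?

[5, 6, 7, 11, 10, 8, 12, 13, 14, 17]

pivot = 12; lo=0, mid=0, hi=9
a[mid]=17>12: swap a[0],a[9]; hi=8 → [5, 14, 13, 12, 11, 10, 8, 7, 6, 17]
a[mid]=5<12: swap a[0],a[0]; lo=1,mid=1 → [5, 14, 13, 12, 11, 10, 8, 7, 6, 17]
a[mid]=14>12: swap a[1],a[8]; hi=7 → [5, 6, 13, 12, 11, 10, 8, 7, 14, 17]
a[mid]=6<12: swap a[1],a[1]; lo=2,mid=2 → [5, 6, 13, 12, 11, 10, 8, 7, 14, 17]
a[mid]=13>12: swap a[2],a[7]; hi=6 → [5, 6, 7, 12, 11, 10, 8, 13, 14, 17]
a[mid]=7<12: swap a[2],a[2]; lo=3,mid=3 → [5, 6, 7, 12, 11, 10, 8, 13, 14, 17]
a[mid]=12=12: mid=4
a[mid]=11<12: swap a[3],a[4]; lo=4,mid=5 → [5, 6, 7, 11, 12, 10, 8, 13, 14, 17]
a[mid]=10<12: swap a[4],a[5]; lo=5,mid=6 → [5, 6, 7, 11, 10, 12, 8, 13, 14, 17]
a[mid]=8<12: swap a[5],a[6]; lo=6,mid=7 → [5, 6, 7, 11, 10, 8, 12, 13, 14, 17]
end: lo=6, hi=6; a = [5, 6, 7, 11, 10, 8, 12, 13, 14, 17]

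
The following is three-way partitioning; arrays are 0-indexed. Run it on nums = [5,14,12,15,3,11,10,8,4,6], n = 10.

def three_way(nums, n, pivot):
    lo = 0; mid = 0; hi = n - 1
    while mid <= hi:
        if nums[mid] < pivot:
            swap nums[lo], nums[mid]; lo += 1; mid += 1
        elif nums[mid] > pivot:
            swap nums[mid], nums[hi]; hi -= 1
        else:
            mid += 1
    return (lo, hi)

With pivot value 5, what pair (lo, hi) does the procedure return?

(2, 2)

pivot = 5; lo=0, mid=0, hi=9
nums[mid]=5=5: mid=1
nums[mid]=14>5: swap nums[1],nums[9]; hi=8 → [5,6,12,15,3,11,10,8,4,14]
nums[mid]=6>5: swap nums[1],nums[8]; hi=7 → [5,4,12,15,3,11,10,8,6,14]
nums[mid]=4<5: swap nums[0],nums[1]; lo=1,mid=2 → [4,5,12,15,3,11,10,8,6,14]
nums[mid]=12>5: swap nums[2],nums[7]; hi=6 → [4,5,8,15,3,11,10,12,6,14]
nums[mid]=8>5: swap nums[2],nums[6]; hi=5 → [4,5,10,15,3,11,8,12,6,14]
nums[mid]=10>5: swap nums[2],nums[5]; hi=4 → [4,5,11,15,3,10,8,12,6,14]
nums[mid]=11>5: swap nums[2],nums[4]; hi=3 → [4,5,3,15,11,10,8,12,6,14]
nums[mid]=3<5: swap nums[1],nums[2]; lo=2,mid=3 → [4,3,5,15,11,10,8,12,6,14]
nums[mid]=15>5: swap nums[3],nums[3]; hi=2 → [4,3,5,15,11,10,8,12,6,14]
end: lo=2, hi=2; nums = [4,3,5,15,11,10,8,12,6,14]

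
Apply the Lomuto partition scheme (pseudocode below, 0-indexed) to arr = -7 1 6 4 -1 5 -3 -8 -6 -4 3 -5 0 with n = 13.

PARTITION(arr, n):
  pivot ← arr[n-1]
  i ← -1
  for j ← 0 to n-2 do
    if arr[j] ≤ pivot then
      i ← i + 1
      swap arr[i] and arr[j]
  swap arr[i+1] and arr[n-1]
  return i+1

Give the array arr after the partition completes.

pivot = arr[12] = 0; i = -1
j=0: arr[0]=-7 ≤ 0 → i=0, swap arr[0],arr[0] (no change) → -7 1 6 4 -1 5 -3 -8 -6 -4 3 -5 0
j=1: arr[1]=1 > 0 → no swap
j=2: arr[2]=6 > 0 → no swap
j=3: arr[3]=4 > 0 → no swap
j=4: arr[4]=-1 ≤ 0 → i=1, swap arr[1],arr[4] → -7 -1 6 4 1 5 -3 -8 -6 -4 3 -5 0
j=5: arr[5]=5 > 0 → no swap
j=6: arr[6]=-3 ≤ 0 → i=2, swap arr[2],arr[6] → -7 -1 -3 4 1 5 6 -8 -6 -4 3 -5 0
j=7: arr[7]=-8 ≤ 0 → i=3, swap arr[3],arr[7] → -7 -1 -3 -8 1 5 6 4 -6 -4 3 -5 0
j=8: arr[8]=-6 ≤ 0 → i=4, swap arr[4],arr[8] → -7 -1 -3 -8 -6 5 6 4 1 -4 3 -5 0
j=9: arr[9]=-4 ≤ 0 → i=5, swap arr[5],arr[9] → -7 -1 -3 -8 -6 -4 6 4 1 5 3 -5 0
j=10: arr[10]=3 > 0 → no swap
j=11: arr[11]=-5 ≤ 0 → i=6, swap arr[6],arr[11] → -7 -1 -3 -8 -6 -4 -5 4 1 5 3 6 0
final swap arr[7],arr[12] → -7 -1 -3 -8 -6 -4 -5 0 1 5 3 6 4; return 7

-7 -1 -3 -8 -6 -4 -5 0 1 5 3 6 4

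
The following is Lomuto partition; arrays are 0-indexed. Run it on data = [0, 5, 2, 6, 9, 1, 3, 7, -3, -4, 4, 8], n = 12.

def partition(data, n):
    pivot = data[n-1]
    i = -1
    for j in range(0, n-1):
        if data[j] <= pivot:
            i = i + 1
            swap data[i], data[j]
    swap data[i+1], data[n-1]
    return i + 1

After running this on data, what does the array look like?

[0, 5, 2, 6, 1, 3, 7, -3, -4, 4, 8, 9]

pivot = data[11] = 8; i = -1
j=0: data[0]=0 ≤ 8 → i=0, swap data[0],data[0] (no change) → [0, 5, 2, 6, 9, 1, 3, 7, -3, -4, 4, 8]
j=1: data[1]=5 ≤ 8 → i=1, swap data[1],data[1] (no change) → [0, 5, 2, 6, 9, 1, 3, 7, -3, -4, 4, 8]
j=2: data[2]=2 ≤ 8 → i=2, swap data[2],data[2] (no change) → [0, 5, 2, 6, 9, 1, 3, 7, -3, -4, 4, 8]
j=3: data[3]=6 ≤ 8 → i=3, swap data[3],data[3] (no change) → [0, 5, 2, 6, 9, 1, 3, 7, -3, -4, 4, 8]
j=4: data[4]=9 > 8 → no swap
j=5: data[5]=1 ≤ 8 → i=4, swap data[4],data[5] → [0, 5, 2, 6, 1, 9, 3, 7, -3, -4, 4, 8]
j=6: data[6]=3 ≤ 8 → i=5, swap data[5],data[6] → [0, 5, 2, 6, 1, 3, 9, 7, -3, -4, 4, 8]
j=7: data[7]=7 ≤ 8 → i=6, swap data[6],data[7] → [0, 5, 2, 6, 1, 3, 7, 9, -3, -4, 4, 8]
j=8: data[8]=-3 ≤ 8 → i=7, swap data[7],data[8] → [0, 5, 2, 6, 1, 3, 7, -3, 9, -4, 4, 8]
j=9: data[9]=-4 ≤ 8 → i=8, swap data[8],data[9] → [0, 5, 2, 6, 1, 3, 7, -3, -4, 9, 4, 8]
j=10: data[10]=4 ≤ 8 → i=9, swap data[9],data[10] → [0, 5, 2, 6, 1, 3, 7, -3, -4, 4, 9, 8]
final swap data[10],data[11] → [0, 5, 2, 6, 1, 3, 7, -3, -4, 4, 8, 9]; return 10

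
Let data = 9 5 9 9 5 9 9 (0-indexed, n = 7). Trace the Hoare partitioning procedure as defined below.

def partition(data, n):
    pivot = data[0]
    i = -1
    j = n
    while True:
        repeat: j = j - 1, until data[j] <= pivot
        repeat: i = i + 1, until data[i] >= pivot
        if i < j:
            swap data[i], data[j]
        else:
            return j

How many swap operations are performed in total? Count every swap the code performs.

pivot=9
j stops at 6 (9), i stops at 0 (9); swap ⇒ 9 5 9 9 5 9 9
j stops at 5 (9), i stops at 2 (9); swap ⇒ 9 5 9 9 5 9 9
j stops at 4 (5), i stops at 3 (9); swap ⇒ 9 5 9 5 9 9 9
j stops at 3, i stops at 4; i≥j ⇒ return 3. data=9 5 9 5 9 9 9

3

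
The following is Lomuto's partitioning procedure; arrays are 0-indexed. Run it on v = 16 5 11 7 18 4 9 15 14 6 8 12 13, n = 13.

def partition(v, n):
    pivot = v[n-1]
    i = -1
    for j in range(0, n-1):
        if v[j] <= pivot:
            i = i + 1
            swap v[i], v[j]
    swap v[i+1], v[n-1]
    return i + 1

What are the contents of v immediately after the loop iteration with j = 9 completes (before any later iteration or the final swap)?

5 11 7 4 9 6 18 15 14 16 8 12 13

pivot=13, i=-1
j=0: 16>13, skip
j=1: 5≤13, i=0, swap(0,1) ⇒ 5 16 11 7 18 4 9 15 14 6 8 12 13
j=2: 11≤13, i=1, swap(1,2) ⇒ 5 11 16 7 18 4 9 15 14 6 8 12 13
j=3: 7≤13, i=2, swap(2,3) ⇒ 5 11 7 16 18 4 9 15 14 6 8 12 13
j=4: 18>13, skip
j=5: 4≤13, i=3, swap(3,5) ⇒ 5 11 7 4 18 16 9 15 14 6 8 12 13
j=6: 9≤13, i=4, swap(4,6) ⇒ 5 11 7 4 9 16 18 15 14 6 8 12 13
j=7: 15>13, skip
j=8: 14>13, skip
j=9: 6≤13, i=5, swap(5,9) ⇒ 5 11 7 4 9 6 18 15 14 16 8 12 13
(after j=9) v = 5 11 7 4 9 6 18 15 14 16 8 12 13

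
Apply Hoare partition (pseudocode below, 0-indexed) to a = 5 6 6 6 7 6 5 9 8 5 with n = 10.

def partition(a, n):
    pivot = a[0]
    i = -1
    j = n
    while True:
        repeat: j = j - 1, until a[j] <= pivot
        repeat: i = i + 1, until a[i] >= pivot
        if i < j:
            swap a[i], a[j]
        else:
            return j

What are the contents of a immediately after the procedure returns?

5 5 6 6 7 6 6 9 8 5

pivot = a[0] = 5; i = -1, j = 10
j→9 (a[9]=5≤5), i→0 (a[0]=5≥5); i<j, swap → 5 6 6 6 7 6 5 9 8 5
j→6 (a[6]=5≤5), i→1 (a[1]=6≥5); i<j, swap → 5 5 6 6 7 6 6 9 8 5
j→1, i→2; i≥j, return j=1. a = 5 5 6 6 7 6 6 9 8 5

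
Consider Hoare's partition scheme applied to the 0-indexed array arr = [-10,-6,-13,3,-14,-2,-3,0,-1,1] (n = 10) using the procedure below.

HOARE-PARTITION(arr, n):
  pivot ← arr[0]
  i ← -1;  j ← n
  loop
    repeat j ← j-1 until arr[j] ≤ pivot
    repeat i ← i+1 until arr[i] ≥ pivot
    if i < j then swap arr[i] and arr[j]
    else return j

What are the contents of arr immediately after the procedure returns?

pivot = arr[0] = -10; i = -1, j = 10
j→4 (arr[4]=-14≤-10), i→0 (arr[0]=-10≥-10); i<j, swap → [-14,-6,-13,3,-10,-2,-3,0,-1,1]
j→2 (arr[2]=-13≤-10), i→1 (arr[1]=-6≥-10); i<j, swap → [-14,-13,-6,3,-10,-2,-3,0,-1,1]
j→1, i→2; i≥j, return j=1. arr = [-14,-13,-6,3,-10,-2,-3,0,-1,1]

[-14,-13,-6,3,-10,-2,-3,0,-1,1]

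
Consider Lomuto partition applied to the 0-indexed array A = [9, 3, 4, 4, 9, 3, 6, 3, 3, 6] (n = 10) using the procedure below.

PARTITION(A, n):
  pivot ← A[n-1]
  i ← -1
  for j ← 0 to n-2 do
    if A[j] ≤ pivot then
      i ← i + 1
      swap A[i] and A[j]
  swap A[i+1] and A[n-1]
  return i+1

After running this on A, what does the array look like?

pivot=6, i=-1
j=0: 9>6, skip
j=1: 3≤6, i=0, swap(0,1) ⇒ [3, 9, 4, 4, 9, 3, 6, 3, 3, 6]
j=2: 4≤6, i=1, swap(1,2) ⇒ [3, 4, 9, 4, 9, 3, 6, 3, 3, 6]
j=3: 4≤6, i=2, swap(2,3) ⇒ [3, 4, 4, 9, 9, 3, 6, 3, 3, 6]
j=4: 9>6, skip
j=5: 3≤6, i=3, swap(3,5) ⇒ [3, 4, 4, 3, 9, 9, 6, 3, 3, 6]
j=6: 6≤6, i=4, swap(4,6) ⇒ [3, 4, 4, 3, 6, 9, 9, 3, 3, 6]
j=7: 3≤6, i=5, swap(5,7) ⇒ [3, 4, 4, 3, 6, 3, 9, 9, 3, 6]
j=8: 3≤6, i=6, swap(6,8) ⇒ [3, 4, 4, 3, 6, 3, 3, 9, 9, 6]
swap(7,9) ⇒ [3, 4, 4, 3, 6, 3, 3, 6, 9, 9]; return 7

[3, 4, 4, 3, 6, 3, 3, 6, 9, 9]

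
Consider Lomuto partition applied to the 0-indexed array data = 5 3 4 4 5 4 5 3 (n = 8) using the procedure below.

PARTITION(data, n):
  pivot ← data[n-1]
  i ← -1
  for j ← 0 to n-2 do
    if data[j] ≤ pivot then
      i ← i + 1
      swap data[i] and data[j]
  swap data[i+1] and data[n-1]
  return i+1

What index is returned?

1

pivot = data[7] = 3; i = -1
j=0: data[0]=5 > 3 → no swap
j=1: data[1]=3 ≤ 3 → i=0, swap data[0],data[1] → 3 5 4 4 5 4 5 3
j=2: data[2]=4 > 3 → no swap
j=3: data[3]=4 > 3 → no swap
j=4: data[4]=5 > 3 → no swap
j=5: data[5]=4 > 3 → no swap
j=6: data[6]=5 > 3 → no swap
final swap data[1],data[7] → 3 3 4 4 5 4 5 5; return 1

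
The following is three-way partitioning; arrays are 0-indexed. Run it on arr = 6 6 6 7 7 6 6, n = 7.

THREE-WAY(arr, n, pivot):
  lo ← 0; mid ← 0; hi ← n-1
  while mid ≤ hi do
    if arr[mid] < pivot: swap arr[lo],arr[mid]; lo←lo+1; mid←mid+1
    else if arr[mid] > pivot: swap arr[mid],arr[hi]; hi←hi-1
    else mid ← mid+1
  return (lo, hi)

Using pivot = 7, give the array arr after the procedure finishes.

lo=0 mid=0 hi=6
6<7: swap(0,0), lo=1 mid=1 ⇒ 6 6 6 7 7 6 6
6<7: swap(1,1), lo=2 mid=2 ⇒ 6 6 6 7 7 6 6
6<7: swap(2,2), lo=3 mid=3 ⇒ 6 6 6 7 7 6 6
7=7: mid=4
7=7: mid=5
6<7: swap(3,5), lo=4 mid=6 ⇒ 6 6 6 6 7 7 6
6<7: swap(4,6), lo=5 mid=7 ⇒ 6 6 6 6 6 7 7
done. lo=5 hi=6; arr=6 6 6 6 6 7 7

6 6 6 6 6 7 7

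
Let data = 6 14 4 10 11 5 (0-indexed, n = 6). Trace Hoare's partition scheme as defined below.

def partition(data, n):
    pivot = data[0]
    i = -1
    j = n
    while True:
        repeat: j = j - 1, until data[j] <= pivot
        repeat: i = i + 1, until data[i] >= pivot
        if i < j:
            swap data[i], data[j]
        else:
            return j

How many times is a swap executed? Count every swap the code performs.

pivot = data[0] = 6; i = -1, j = 6
j→5 (data[5]=5≤6), i→0 (data[0]=6≥6); i<j, swap → 5 14 4 10 11 6
j→2 (data[2]=4≤6), i→1 (data[1]=14≥6); i<j, swap → 5 4 14 10 11 6
j→1, i→2; i≥j, return j=1. data = 5 4 14 10 11 6

2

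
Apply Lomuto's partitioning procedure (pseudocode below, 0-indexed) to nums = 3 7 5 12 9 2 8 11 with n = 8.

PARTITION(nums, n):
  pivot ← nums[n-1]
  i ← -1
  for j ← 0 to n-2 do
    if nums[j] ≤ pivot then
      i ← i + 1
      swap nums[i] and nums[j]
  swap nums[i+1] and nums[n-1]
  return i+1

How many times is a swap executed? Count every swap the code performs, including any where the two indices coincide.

7

pivot = nums[7] = 11; i = -1
j=0: nums[0]=3 ≤ 11 → i=0, swap nums[0],nums[0] (no change) → 3 7 5 12 9 2 8 11
j=1: nums[1]=7 ≤ 11 → i=1, swap nums[1],nums[1] (no change) → 3 7 5 12 9 2 8 11
j=2: nums[2]=5 ≤ 11 → i=2, swap nums[2],nums[2] (no change) → 3 7 5 12 9 2 8 11
j=3: nums[3]=12 > 11 → no swap
j=4: nums[4]=9 ≤ 11 → i=3, swap nums[3],nums[4] → 3 7 5 9 12 2 8 11
j=5: nums[5]=2 ≤ 11 → i=4, swap nums[4],nums[5] → 3 7 5 9 2 12 8 11
j=6: nums[6]=8 ≤ 11 → i=5, swap nums[5],nums[6] → 3 7 5 9 2 8 12 11
final swap nums[6],nums[7] → 3 7 5 9 2 8 11 12; return 6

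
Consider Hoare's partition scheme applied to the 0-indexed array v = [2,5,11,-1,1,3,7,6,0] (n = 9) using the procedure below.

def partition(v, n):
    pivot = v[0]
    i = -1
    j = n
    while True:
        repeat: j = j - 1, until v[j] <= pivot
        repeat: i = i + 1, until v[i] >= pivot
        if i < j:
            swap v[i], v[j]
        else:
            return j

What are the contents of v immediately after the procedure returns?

pivot = v[0] = 2; i = -1, j = 9
j→8 (v[8]=0≤2), i→0 (v[0]=2≥2); i<j, swap → [0,5,11,-1,1,3,7,6,2]
j→4 (v[4]=1≤2), i→1 (v[1]=5≥2); i<j, swap → [0,1,11,-1,5,3,7,6,2]
j→3 (v[3]=-1≤2), i→2 (v[2]=11≥2); i<j, swap → [0,1,-1,11,5,3,7,6,2]
j→2, i→3; i≥j, return j=2. v = [0,1,-1,11,5,3,7,6,2]

[0,1,-1,11,5,3,7,6,2]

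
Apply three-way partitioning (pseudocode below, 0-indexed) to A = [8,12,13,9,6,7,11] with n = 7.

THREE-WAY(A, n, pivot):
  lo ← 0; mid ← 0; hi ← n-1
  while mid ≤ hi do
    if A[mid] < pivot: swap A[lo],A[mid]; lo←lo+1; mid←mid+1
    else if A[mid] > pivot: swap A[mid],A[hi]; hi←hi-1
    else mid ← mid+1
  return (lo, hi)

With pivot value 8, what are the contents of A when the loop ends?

lo=0 mid=0 hi=6
8=8: mid=1
12>8: swap(1,6), hi=5 ⇒ [8,11,13,9,6,7,12]
11>8: swap(1,5), hi=4 ⇒ [8,7,13,9,6,11,12]
7<8: swap(0,1), lo=1 mid=2 ⇒ [7,8,13,9,6,11,12]
13>8: swap(2,4), hi=3 ⇒ [7,8,6,9,13,11,12]
6<8: swap(1,2), lo=2 mid=3 ⇒ [7,6,8,9,13,11,12]
9>8: swap(3,3), hi=2 ⇒ [7,6,8,9,13,11,12]
done. lo=2 hi=2; A=[7,6,8,9,13,11,12]

[7,6,8,9,13,11,12]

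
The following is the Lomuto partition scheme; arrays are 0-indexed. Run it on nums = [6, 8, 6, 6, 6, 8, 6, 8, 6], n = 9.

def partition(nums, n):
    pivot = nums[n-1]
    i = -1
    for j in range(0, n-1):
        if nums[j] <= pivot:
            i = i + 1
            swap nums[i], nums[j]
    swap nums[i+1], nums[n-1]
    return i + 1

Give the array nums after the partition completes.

[6, 6, 6, 6, 6, 6, 8, 8, 8]

pivot=6, i=-1
j=0: 6≤6, i=0, swap(0,0) ⇒ [6, 8, 6, 6, 6, 8, 6, 8, 6]
j=1: 8>6, skip
j=2: 6≤6, i=1, swap(1,2) ⇒ [6, 6, 8, 6, 6, 8, 6, 8, 6]
j=3: 6≤6, i=2, swap(2,3) ⇒ [6, 6, 6, 8, 6, 8, 6, 8, 6]
j=4: 6≤6, i=3, swap(3,4) ⇒ [6, 6, 6, 6, 8, 8, 6, 8, 6]
j=5: 8>6, skip
j=6: 6≤6, i=4, swap(4,6) ⇒ [6, 6, 6, 6, 6, 8, 8, 8, 6]
j=7: 8>6, skip
swap(5,8) ⇒ [6, 6, 6, 6, 6, 6, 8, 8, 8]; return 5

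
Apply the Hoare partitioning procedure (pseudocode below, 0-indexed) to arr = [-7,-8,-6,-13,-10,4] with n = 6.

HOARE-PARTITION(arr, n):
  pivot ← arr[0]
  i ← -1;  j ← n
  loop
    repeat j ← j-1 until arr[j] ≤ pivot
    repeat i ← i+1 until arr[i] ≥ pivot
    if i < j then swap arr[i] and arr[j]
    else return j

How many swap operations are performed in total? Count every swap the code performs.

pivot=-7
j stops at 4 (-10), i stops at 0 (-7); swap ⇒ [-10,-8,-6,-13,-7,4]
j stops at 3 (-13), i stops at 2 (-6); swap ⇒ [-10,-8,-13,-6,-7,4]
j stops at 2, i stops at 3; i≥j ⇒ return 2. arr=[-10,-8,-13,-6,-7,4]

2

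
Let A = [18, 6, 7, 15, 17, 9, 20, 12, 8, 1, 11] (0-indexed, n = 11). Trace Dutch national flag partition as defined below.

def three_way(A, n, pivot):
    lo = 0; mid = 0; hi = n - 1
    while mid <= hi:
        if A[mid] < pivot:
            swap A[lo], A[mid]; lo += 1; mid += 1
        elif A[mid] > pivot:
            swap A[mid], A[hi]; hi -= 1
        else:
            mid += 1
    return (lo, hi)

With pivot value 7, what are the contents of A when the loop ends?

[1, 6, 7, 17, 9, 20, 12, 8, 15, 11, 18]

pivot = 7; lo=0, mid=0, hi=10
A[mid]=18>7: swap A[0],A[10]; hi=9 → [11, 6, 7, 15, 17, 9, 20, 12, 8, 1, 18]
A[mid]=11>7: swap A[0],A[9]; hi=8 → [1, 6, 7, 15, 17, 9, 20, 12, 8, 11, 18]
A[mid]=1<7: swap A[0],A[0]; lo=1,mid=1 → [1, 6, 7, 15, 17, 9, 20, 12, 8, 11, 18]
A[mid]=6<7: swap A[1],A[1]; lo=2,mid=2 → [1, 6, 7, 15, 17, 9, 20, 12, 8, 11, 18]
A[mid]=7=7: mid=3
A[mid]=15>7: swap A[3],A[8]; hi=7 → [1, 6, 7, 8, 17, 9, 20, 12, 15, 11, 18]
A[mid]=8>7: swap A[3],A[7]; hi=6 → [1, 6, 7, 12, 17, 9, 20, 8, 15, 11, 18]
A[mid]=12>7: swap A[3],A[6]; hi=5 → [1, 6, 7, 20, 17, 9, 12, 8, 15, 11, 18]
A[mid]=20>7: swap A[3],A[5]; hi=4 → [1, 6, 7, 9, 17, 20, 12, 8, 15, 11, 18]
A[mid]=9>7: swap A[3],A[4]; hi=3 → [1, 6, 7, 17, 9, 20, 12, 8, 15, 11, 18]
A[mid]=17>7: swap A[3],A[3]; hi=2 → [1, 6, 7, 17, 9, 20, 12, 8, 15, 11, 18]
end: lo=2, hi=2; A = [1, 6, 7, 17, 9, 20, 12, 8, 15, 11, 18]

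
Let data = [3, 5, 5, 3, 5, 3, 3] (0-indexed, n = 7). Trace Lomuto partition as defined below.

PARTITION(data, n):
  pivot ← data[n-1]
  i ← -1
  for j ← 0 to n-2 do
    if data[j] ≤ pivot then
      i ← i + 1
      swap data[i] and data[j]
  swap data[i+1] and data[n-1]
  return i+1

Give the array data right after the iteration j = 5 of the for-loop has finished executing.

pivot=3, i=-1
j=0: 3≤3, i=0, swap(0,0) ⇒ [3, 5, 5, 3, 5, 3, 3]
j=1: 5>3, skip
j=2: 5>3, skip
j=3: 3≤3, i=1, swap(1,3) ⇒ [3, 3, 5, 5, 5, 3, 3]
j=4: 5>3, skip
j=5: 3≤3, i=2, swap(2,5) ⇒ [3, 3, 3, 5, 5, 5, 3]
(after j=5) data = [3, 3, 3, 5, 5, 5, 3]

[3, 3, 3, 5, 5, 5, 3]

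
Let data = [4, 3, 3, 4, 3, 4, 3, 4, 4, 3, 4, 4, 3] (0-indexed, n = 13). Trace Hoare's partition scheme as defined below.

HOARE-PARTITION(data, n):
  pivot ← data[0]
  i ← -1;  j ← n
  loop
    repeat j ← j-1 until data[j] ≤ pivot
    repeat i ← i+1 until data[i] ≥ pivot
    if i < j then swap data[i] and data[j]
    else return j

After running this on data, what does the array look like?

pivot = data[0] = 4; i = -1, j = 13
j→12 (data[12]=3≤4), i→0 (data[0]=4≥4); i<j, swap → [3, 3, 3, 4, 3, 4, 3, 4, 4, 3, 4, 4, 4]
j→11 (data[11]=4≤4), i→3 (data[3]=4≥4); i<j, swap → [3, 3, 3, 4, 3, 4, 3, 4, 4, 3, 4, 4, 4]
j→10 (data[10]=4≤4), i→5 (data[5]=4≥4); i<j, swap → [3, 3, 3, 4, 3, 4, 3, 4, 4, 3, 4, 4, 4]
j→9 (data[9]=3≤4), i→7 (data[7]=4≥4); i<j, swap → [3, 3, 3, 4, 3, 4, 3, 3, 4, 4, 4, 4, 4]
j→8, i→8; i≥j, return j=8. data = [3, 3, 3, 4, 3, 4, 3, 3, 4, 4, 4, 4, 4]

[3, 3, 3, 4, 3, 4, 3, 3, 4, 4, 4, 4, 4]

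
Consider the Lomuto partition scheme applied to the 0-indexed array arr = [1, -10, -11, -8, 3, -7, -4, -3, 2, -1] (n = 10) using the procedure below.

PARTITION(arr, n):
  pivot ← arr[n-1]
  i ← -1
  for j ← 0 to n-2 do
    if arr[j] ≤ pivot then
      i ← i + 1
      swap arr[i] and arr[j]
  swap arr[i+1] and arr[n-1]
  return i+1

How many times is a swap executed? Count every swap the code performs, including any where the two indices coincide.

7

pivot=-1, i=-1
j=0: 1>-1, skip
j=1: -10≤-1, i=0, swap(0,1) ⇒ [-10, 1, -11, -8, 3, -7, -4, -3, 2, -1]
j=2: -11≤-1, i=1, swap(1,2) ⇒ [-10, -11, 1, -8, 3, -7, -4, -3, 2, -1]
j=3: -8≤-1, i=2, swap(2,3) ⇒ [-10, -11, -8, 1, 3, -7, -4, -3, 2, -1]
j=4: 3>-1, skip
j=5: -7≤-1, i=3, swap(3,5) ⇒ [-10, -11, -8, -7, 3, 1, -4, -3, 2, -1]
j=6: -4≤-1, i=4, swap(4,6) ⇒ [-10, -11, -8, -7, -4, 1, 3, -3, 2, -1]
j=7: -3≤-1, i=5, swap(5,7) ⇒ [-10, -11, -8, -7, -4, -3, 3, 1, 2, -1]
j=8: 2>-1, skip
swap(6,9) ⇒ [-10, -11, -8, -7, -4, -3, -1, 1, 2, 3]; return 6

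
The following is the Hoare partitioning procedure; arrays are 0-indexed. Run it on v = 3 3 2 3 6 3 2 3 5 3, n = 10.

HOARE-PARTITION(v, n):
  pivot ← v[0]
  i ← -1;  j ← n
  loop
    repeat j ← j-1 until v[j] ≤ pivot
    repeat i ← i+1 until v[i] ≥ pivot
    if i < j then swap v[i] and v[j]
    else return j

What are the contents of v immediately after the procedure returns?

pivot=3
j stops at 9 (3), i stops at 0 (3); swap ⇒ 3 3 2 3 6 3 2 3 5 3
j stops at 7 (3), i stops at 1 (3); swap ⇒ 3 3 2 3 6 3 2 3 5 3
j stops at 6 (2), i stops at 3 (3); swap ⇒ 3 3 2 2 6 3 3 3 5 3
j stops at 5 (3), i stops at 4 (6); swap ⇒ 3 3 2 2 3 6 3 3 5 3
j stops at 4, i stops at 5; i≥j ⇒ return 4. v=3 3 2 2 3 6 3 3 5 3

3 3 2 2 3 6 3 3 5 3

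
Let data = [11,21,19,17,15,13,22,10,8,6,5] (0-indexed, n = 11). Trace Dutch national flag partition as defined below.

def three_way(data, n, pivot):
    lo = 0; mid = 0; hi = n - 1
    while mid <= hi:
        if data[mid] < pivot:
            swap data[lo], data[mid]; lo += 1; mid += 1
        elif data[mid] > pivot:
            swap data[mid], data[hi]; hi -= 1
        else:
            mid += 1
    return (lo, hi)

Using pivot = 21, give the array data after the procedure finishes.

pivot = 21; lo=0, mid=0, hi=10
data[mid]=11<21: swap data[0],data[0]; lo=1,mid=1 → [11,21,19,17,15,13,22,10,8,6,5]
data[mid]=21=21: mid=2
data[mid]=19<21: swap data[1],data[2]; lo=2,mid=3 → [11,19,21,17,15,13,22,10,8,6,5]
data[mid]=17<21: swap data[2],data[3]; lo=3,mid=4 → [11,19,17,21,15,13,22,10,8,6,5]
data[mid]=15<21: swap data[3],data[4]; lo=4,mid=5 → [11,19,17,15,21,13,22,10,8,6,5]
data[mid]=13<21: swap data[4],data[5]; lo=5,mid=6 → [11,19,17,15,13,21,22,10,8,6,5]
data[mid]=22>21: swap data[6],data[10]; hi=9 → [11,19,17,15,13,21,5,10,8,6,22]
data[mid]=5<21: swap data[5],data[6]; lo=6,mid=7 → [11,19,17,15,13,5,21,10,8,6,22]
data[mid]=10<21: swap data[6],data[7]; lo=7,mid=8 → [11,19,17,15,13,5,10,21,8,6,22]
data[mid]=8<21: swap data[7],data[8]; lo=8,mid=9 → [11,19,17,15,13,5,10,8,21,6,22]
data[mid]=6<21: swap data[8],data[9]; lo=9,mid=10 → [11,19,17,15,13,5,10,8,6,21,22]
end: lo=9, hi=9; data = [11,19,17,15,13,5,10,8,6,21,22]

[11,19,17,15,13,5,10,8,6,21,22]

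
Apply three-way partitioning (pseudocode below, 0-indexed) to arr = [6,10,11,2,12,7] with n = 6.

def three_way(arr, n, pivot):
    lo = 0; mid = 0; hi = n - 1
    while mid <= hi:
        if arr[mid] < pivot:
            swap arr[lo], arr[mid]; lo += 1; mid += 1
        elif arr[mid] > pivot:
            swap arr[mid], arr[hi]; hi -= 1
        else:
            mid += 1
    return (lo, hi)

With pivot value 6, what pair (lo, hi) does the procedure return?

(1, 1)

pivot = 6; lo=0, mid=0, hi=5
arr[mid]=6=6: mid=1
arr[mid]=10>6: swap arr[1],arr[5]; hi=4 → [6,7,11,2,12,10]
arr[mid]=7>6: swap arr[1],arr[4]; hi=3 → [6,12,11,2,7,10]
arr[mid]=12>6: swap arr[1],arr[3]; hi=2 → [6,2,11,12,7,10]
arr[mid]=2<6: swap arr[0],arr[1]; lo=1,mid=2 → [2,6,11,12,7,10]
arr[mid]=11>6: swap arr[2],arr[2]; hi=1 → [2,6,11,12,7,10]
end: lo=1, hi=1; arr = [2,6,11,12,7,10]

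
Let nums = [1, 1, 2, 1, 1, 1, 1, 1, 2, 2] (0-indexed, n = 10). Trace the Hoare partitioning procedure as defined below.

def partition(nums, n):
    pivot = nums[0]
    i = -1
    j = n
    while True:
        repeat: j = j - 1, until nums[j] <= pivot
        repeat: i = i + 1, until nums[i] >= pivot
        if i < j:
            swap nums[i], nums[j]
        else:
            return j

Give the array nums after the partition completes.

[1, 1, 1, 1, 1, 2, 1, 1, 2, 2]

pivot=1
j stops at 7 (1), i stops at 0 (1); swap ⇒ [1, 1, 2, 1, 1, 1, 1, 1, 2, 2]
j stops at 6 (1), i stops at 1 (1); swap ⇒ [1, 1, 2, 1, 1, 1, 1, 1, 2, 2]
j stops at 5 (1), i stops at 2 (2); swap ⇒ [1, 1, 1, 1, 1, 2, 1, 1, 2, 2]
j stops at 4 (1), i stops at 3 (1); swap ⇒ [1, 1, 1, 1, 1, 2, 1, 1, 2, 2]
j stops at 3, i stops at 4; i≥j ⇒ return 3. nums=[1, 1, 1, 1, 1, 2, 1, 1, 2, 2]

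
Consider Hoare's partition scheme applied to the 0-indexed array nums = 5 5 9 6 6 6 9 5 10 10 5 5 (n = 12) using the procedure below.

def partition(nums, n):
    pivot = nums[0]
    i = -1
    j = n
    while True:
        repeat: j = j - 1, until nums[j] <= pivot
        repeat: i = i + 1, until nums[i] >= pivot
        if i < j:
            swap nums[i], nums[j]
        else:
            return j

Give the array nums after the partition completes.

pivot=5
j stops at 11 (5), i stops at 0 (5); swap ⇒ 5 5 9 6 6 6 9 5 10 10 5 5
j stops at 10 (5), i stops at 1 (5); swap ⇒ 5 5 9 6 6 6 9 5 10 10 5 5
j stops at 7 (5), i stops at 2 (9); swap ⇒ 5 5 5 6 6 6 9 9 10 10 5 5
j stops at 2, i stops at 3; i≥j ⇒ return 2. nums=5 5 5 6 6 6 9 9 10 10 5 5

5 5 5 6 6 6 9 9 10 10 5 5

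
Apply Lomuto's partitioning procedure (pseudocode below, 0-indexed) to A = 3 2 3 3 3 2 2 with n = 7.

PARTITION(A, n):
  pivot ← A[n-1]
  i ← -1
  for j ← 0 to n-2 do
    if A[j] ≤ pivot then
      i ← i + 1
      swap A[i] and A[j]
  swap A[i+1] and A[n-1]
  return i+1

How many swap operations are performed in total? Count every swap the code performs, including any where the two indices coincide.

pivot = A[6] = 2; i = -1
j=0: A[0]=3 > 2 → no swap
j=1: A[1]=2 ≤ 2 → i=0, swap A[0],A[1] → 2 3 3 3 3 2 2
j=2: A[2]=3 > 2 → no swap
j=3: A[3]=3 > 2 → no swap
j=4: A[4]=3 > 2 → no swap
j=5: A[5]=2 ≤ 2 → i=1, swap A[1],A[5] → 2 2 3 3 3 3 2
final swap A[2],A[6] → 2 2 2 3 3 3 3; return 2

3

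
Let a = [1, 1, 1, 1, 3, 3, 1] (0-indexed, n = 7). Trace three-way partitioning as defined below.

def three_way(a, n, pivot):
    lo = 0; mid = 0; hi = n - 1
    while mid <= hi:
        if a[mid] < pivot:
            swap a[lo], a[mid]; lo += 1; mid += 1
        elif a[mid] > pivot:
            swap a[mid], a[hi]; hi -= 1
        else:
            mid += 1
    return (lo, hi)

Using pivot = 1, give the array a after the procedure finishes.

[1, 1, 1, 1, 1, 3, 3]

pivot = 1; lo=0, mid=0, hi=6
a[mid]=1=1: mid=1
a[mid]=1=1: mid=2
a[mid]=1=1: mid=3
a[mid]=1=1: mid=4
a[mid]=3>1: swap a[4],a[6]; hi=5 → [1, 1, 1, 1, 1, 3, 3]
a[mid]=1=1: mid=5
a[mid]=3>1: swap a[5],a[5]; hi=4 → [1, 1, 1, 1, 1, 3, 3]
end: lo=0, hi=4; a = [1, 1, 1, 1, 1, 3, 3]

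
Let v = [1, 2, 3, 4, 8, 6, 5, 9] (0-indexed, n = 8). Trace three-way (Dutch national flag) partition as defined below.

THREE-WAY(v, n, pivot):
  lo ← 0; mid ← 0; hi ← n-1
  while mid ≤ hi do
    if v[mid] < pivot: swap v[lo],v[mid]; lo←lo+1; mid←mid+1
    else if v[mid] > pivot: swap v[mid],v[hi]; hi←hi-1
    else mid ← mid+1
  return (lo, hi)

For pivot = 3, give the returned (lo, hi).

(2, 2)

pivot = 3; lo=0, mid=0, hi=7
v[mid]=1<3: swap v[0],v[0]; lo=1,mid=1 → [1, 2, 3, 4, 8, 6, 5, 9]
v[mid]=2<3: swap v[1],v[1]; lo=2,mid=2 → [1, 2, 3, 4, 8, 6, 5, 9]
v[mid]=3=3: mid=3
v[mid]=4>3: swap v[3],v[7]; hi=6 → [1, 2, 3, 9, 8, 6, 5, 4]
v[mid]=9>3: swap v[3],v[6]; hi=5 → [1, 2, 3, 5, 8, 6, 9, 4]
v[mid]=5>3: swap v[3],v[5]; hi=4 → [1, 2, 3, 6, 8, 5, 9, 4]
v[mid]=6>3: swap v[3],v[4]; hi=3 → [1, 2, 3, 8, 6, 5, 9, 4]
v[mid]=8>3: swap v[3],v[3]; hi=2 → [1, 2, 3, 8, 6, 5, 9, 4]
end: lo=2, hi=2; v = [1, 2, 3, 8, 6, 5, 9, 4]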